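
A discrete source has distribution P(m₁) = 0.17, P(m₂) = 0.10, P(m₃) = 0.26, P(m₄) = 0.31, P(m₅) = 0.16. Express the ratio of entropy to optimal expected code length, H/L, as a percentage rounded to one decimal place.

Entropy H = −Σ p log₂ p ≈ 2.2189 bits.
Huffman merges: 1/10+4/25→13/50; 17/100+13/50→43/100; 13/50+31/100→57/100; 43/100+57/100→1. L = 113/50 ≈ 2.2600.
Efficiency = H/L = 2.2189/2.2600 = 98.2%.

98.2%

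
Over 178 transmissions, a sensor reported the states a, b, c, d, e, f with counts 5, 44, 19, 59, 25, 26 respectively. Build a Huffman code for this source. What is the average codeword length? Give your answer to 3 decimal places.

2.410 bits/symbol

Probabilities are the counts divided by 178.
Repeatedly combine the two least-probable nodes; the expected code length is the sum of the merged weights.
merge 5/178 + 19/178 → 12/89
merge 12/89 + 25/178 → 49/178
merge 13/89 + 22/89 → 35/89
merge 49/178 + 59/178 → 54/89
merge 35/89 + 54/89 → 1
L = 12/89 + 49/178 + 35/89 + 54/89 + 1 = 429/178 ≈ 2.410 bits/symbol.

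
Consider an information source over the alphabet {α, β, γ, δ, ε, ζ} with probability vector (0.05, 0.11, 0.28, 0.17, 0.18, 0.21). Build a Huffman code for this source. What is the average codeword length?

2.49 bits/symbol

Repeatedly combine the two least-probable nodes; the expected code length is the sum of the merged weights.
merge 1/20 + 11/100 → 4/25
merge 4/25 + 17/100 → 33/100
merge 9/50 + 21/100 → 39/100
merge 7/25 + 33/100 → 61/100
merge 39/100 + 61/100 → 1
L = 4/25 + 33/100 + 39/100 + 61/100 + 1 = 249/100 = 2.49 bits/symbol.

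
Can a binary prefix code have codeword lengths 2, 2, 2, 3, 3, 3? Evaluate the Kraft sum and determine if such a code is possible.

1.125; no

With common denominator 2^3 = 8: Σ 2^(−ℓᵢ) = 2/8 + 2/8 + 2/8 + 1/8 + 1/8 + 1/8 = 9/8 = 1.125.
Kraft's inequality requires Σ ≤ 1; here Σ = 1.125 > 1, so no such prefix code exists.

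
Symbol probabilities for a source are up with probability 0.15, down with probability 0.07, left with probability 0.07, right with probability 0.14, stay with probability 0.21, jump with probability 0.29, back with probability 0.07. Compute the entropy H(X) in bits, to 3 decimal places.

2.604 bits

H = −Σ pᵢ log₂ pᵢ.
−0.15·log₂(0.15) = 0.4105
−0.07·log₂(0.07) = 0.2686
−0.07·log₂(0.07) = 0.2686
−0.14·log₂(0.14) = 0.3971
−0.21·log₂(0.21) = 0.4728
−0.29·log₂(0.29) = 0.5179
−0.07·log₂(0.07) = 0.2686
Sum ≈ 2.6040 → 2.604 bits.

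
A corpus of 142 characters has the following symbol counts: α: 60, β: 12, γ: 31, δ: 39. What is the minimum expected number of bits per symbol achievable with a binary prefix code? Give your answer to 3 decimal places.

Probabilities are the counts divided by 142.
Repeatedly combine the two least-probable nodes; the expected code length is the sum of the merged weights.
merge 6/71 + 31/142 → 43/142
merge 39/142 + 43/142 → 41/71
merge 30/71 + 41/71 → 1
L = 43/142 + 41/71 + 1 = 267/142 ≈ 1.880 bits/symbol.

1.880 bits/symbol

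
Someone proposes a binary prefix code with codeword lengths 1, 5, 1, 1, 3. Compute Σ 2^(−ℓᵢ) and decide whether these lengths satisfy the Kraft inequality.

1.65625; no

With common denominator 2^5 = 32: Σ 2^(−ℓᵢ) = 16/32 + 1/32 + 16/32 + 16/32 + 4/32 = 53/32 = 1.65625.
Kraft's inequality requires Σ ≤ 1; here Σ = 1.65625 > 1, so no such prefix code exists.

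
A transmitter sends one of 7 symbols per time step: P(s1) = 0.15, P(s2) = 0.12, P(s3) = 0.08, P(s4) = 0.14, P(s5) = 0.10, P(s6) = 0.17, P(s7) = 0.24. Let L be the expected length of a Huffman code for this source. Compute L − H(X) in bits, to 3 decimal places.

Entropy H = −Σ p log₂ p ≈ 2.7271 bits.
Huffman merges: 2/25+1/10→9/50; 3/25+7/50→13/50; 3/20+17/100→8/25; 9/50+6/25→21/50; 13/50+8/25→29/50; 21/50+29/50→1. L = 69/25 ≈ 2.7600.
L − H = 2.7600 − 2.7271 = 0.033 bits.

0.033 bits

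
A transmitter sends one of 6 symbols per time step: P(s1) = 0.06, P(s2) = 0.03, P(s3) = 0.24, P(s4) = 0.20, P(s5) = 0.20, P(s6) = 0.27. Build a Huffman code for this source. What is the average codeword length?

Repeatedly combine the two least-probable nodes; the expected code length is the sum of the merged weights.
merge 3/100 + 3/50 → 9/100
merge 9/100 + 1/5 → 29/100
merge 1/5 + 6/25 → 11/25
merge 27/100 + 29/100 → 14/25
merge 11/25 + 14/25 → 1
L = 9/100 + 29/100 + 11/25 + 14/25 + 1 = 119/50 = 2.38 bits/symbol.

2.38 bits/symbol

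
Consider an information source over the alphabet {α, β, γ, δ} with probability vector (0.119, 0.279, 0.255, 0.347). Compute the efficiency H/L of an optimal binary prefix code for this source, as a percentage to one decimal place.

Entropy H = −Σ p log₂ p ≈ 1.9119 bits.
Huffman merges: 119/1000+51/200→187/500; 279/1000+347/1000→313/500; 187/500+313/500→1. L = 2 ≈ 2.0000.
Efficiency = H/L = 1.9119/2.0000 = 95.6%.

95.6%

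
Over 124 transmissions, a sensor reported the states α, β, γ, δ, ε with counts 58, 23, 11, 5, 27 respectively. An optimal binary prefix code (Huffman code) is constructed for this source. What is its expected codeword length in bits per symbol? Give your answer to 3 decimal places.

Probabilities are the counts divided by 124.
Repeatedly combine the two least-probable nodes; the expected code length is the sum of the merged weights.
merge 5/124 + 11/124 → 4/31
merge 4/31 + 23/124 → 39/124
merge 27/124 + 39/124 → 33/62
merge 29/62 + 33/62 → 1
L = 4/31 + 39/124 + 33/62 + 1 = 245/124 ≈ 1.976 bits/symbol.

1.976 bits/symbol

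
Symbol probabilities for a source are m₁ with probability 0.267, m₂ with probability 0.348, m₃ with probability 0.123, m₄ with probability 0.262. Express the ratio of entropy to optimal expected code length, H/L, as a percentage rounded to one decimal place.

95.8%

Entropy H = −Σ p log₂ p ≈ 1.9167 bits.
Huffman merges: 123/1000+131/500→77/200; 267/1000+87/250→123/200; 77/200+123/200→1. L = 2 ≈ 2.0000.
Efficiency = H/L = 1.9167/2.0000 = 95.8%.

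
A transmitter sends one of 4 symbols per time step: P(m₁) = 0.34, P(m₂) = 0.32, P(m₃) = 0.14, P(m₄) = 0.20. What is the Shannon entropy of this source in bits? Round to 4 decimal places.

H = −Σ pᵢ log₂ pᵢ.
−0.34·log₂(0.34) = 0.5292
−0.32·log₂(0.32) = 0.5260
−0.14·log₂(0.14) = 0.3971
−0.20·log₂(0.20) = 0.4644
Sum ≈ 1.9167 → 1.9167 bits.

1.9167 bits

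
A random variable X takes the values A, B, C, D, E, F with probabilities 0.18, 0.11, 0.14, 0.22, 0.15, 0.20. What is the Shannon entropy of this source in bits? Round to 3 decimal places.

H = −Σ pᵢ log₂ pᵢ.
−0.18·log₂(0.18) = 0.4453
−0.11·log₂(0.11) = 0.3503
−0.14·log₂(0.14) = 0.3971
−0.22·log₂(0.22) = 0.4806
−0.15·log₂(0.15) = 0.4105
−0.20·log₂(0.20) = 0.4644
Sum ≈ 2.5482 → 2.548 bits.

2.548 bits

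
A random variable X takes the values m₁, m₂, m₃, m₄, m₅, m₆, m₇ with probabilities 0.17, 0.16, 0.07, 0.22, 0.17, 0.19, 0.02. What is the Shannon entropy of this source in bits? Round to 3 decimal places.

2.609 bits

H = −Σ pᵢ log₂ pᵢ.
−0.17·log₂(0.17) = 0.4346
−0.16·log₂(0.16) = 0.4230
−0.07·log₂(0.07) = 0.2686
−0.22·log₂(0.22) = 0.4806
−0.17·log₂(0.17) = 0.4346
−0.19·log₂(0.19) = 0.4552
−0.02·log₂(0.02) = 0.1129
Sum ≈ 2.6094 → 2.609 bits.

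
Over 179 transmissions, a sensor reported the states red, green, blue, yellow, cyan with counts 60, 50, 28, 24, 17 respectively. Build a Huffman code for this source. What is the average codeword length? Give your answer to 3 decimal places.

2.229 bits/symbol

Probabilities are the counts divided by 179.
Repeatedly combine the two least-probable nodes; the expected code length is the sum of the merged weights.
merge 17/179 + 24/179 → 41/179
merge 28/179 + 41/179 → 69/179
merge 50/179 + 60/179 → 110/179
merge 69/179 + 110/179 → 1
L = 41/179 + 69/179 + 110/179 + 1 = 399/179 ≈ 2.229 bits/symbol.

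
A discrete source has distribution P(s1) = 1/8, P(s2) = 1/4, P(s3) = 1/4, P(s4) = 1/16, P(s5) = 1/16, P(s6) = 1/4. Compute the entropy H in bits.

Each probability is a power of 1/2, so log₂(1/p) is an integer.
H = Σ p·log₂(1/p) = 1/8·3 + 1/4·2 + 1/4·2 + 1/16·4 + 1/16·4 + 1/4·2 = 2.375 bits.

2.375 bits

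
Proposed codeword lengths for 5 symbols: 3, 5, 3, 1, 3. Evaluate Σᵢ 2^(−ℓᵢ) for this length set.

With common denominator 2^5 = 32: Σ 2^(−ℓᵢ) = 4/32 + 1/32 + 4/32 + 16/32 + 4/32 = 29/32 = 0.90625.

0.90625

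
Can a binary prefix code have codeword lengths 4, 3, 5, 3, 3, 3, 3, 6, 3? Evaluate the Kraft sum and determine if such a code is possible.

0.859375; yes

With common denominator 2^6 = 64: Σ 2^(−ℓᵢ) = 4/64 + 8/64 + 2/64 + 8/64 + 8/64 + 8/64 + 8/64 + 1/64 + 8/64 = 55/64 = 0.859375.
Kraft's inequality requires Σ ≤ 1; here Σ = 0.859375 ≤ 1, so such a prefix code exists.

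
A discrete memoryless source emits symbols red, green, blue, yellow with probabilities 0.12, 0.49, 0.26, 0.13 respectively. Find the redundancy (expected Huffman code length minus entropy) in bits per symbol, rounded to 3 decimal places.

0.001 bits

Entropy H = −Σ p log₂ p ≈ 1.7593 bits.
Huffman merges: 3/25+13/100→1/4; 1/4+13/50→51/100; 49/100+51/100→1. L = 44/25 ≈ 1.7600.
L − H = 1.7600 − 1.7593 = 0.001 bits.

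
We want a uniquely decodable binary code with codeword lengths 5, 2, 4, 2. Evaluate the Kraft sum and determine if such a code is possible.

With common denominator 2^5 = 32: Σ 2^(−ℓᵢ) = 1/32 + 8/32 + 2/32 + 8/32 = 19/32 = 0.59375.
Kraft's inequality requires Σ ≤ 1; here Σ = 0.59375 ≤ 1, so such a prefix code exists.

0.59375; yes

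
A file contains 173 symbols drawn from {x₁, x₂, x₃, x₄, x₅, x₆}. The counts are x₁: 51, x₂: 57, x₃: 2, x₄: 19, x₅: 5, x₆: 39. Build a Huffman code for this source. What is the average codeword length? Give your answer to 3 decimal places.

2.191 bits/symbol

Probabilities are the counts divided by 173.
Repeatedly combine the two least-probable nodes; the expected code length is the sum of the merged weights.
merge 2/173 + 5/173 → 7/173
merge 7/173 + 19/173 → 26/173
merge 26/173 + 39/173 → 65/173
merge 51/173 + 57/173 → 108/173
merge 65/173 + 108/173 → 1
L = 7/173 + 26/173 + 65/173 + 108/173 + 1 = 379/173 ≈ 2.191 bits/symbol.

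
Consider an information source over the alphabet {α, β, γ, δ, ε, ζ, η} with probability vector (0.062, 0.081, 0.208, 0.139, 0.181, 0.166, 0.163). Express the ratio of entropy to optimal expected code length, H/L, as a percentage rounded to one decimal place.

Entropy H = −Σ p log₂ p ≈ 2.7123 bits.
Huffman merges: 31/500+81/1000→143/1000; 139/1000+143/1000→141/500; 163/1000+83/500→329/1000; 181/1000+26/125→389/1000; 141/500+329/1000→611/1000; 389/1000+611/1000→1. L = 1377/500 ≈ 2.7540.
Efficiency = H/L = 2.7123/2.7540 = 98.5%.

98.5%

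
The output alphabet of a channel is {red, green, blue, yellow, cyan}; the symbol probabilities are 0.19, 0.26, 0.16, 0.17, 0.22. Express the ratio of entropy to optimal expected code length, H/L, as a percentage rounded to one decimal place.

98.7%

Entropy H = −Σ p log₂ p ≈ 2.2987 bits.
Huffman merges: 4/25+17/100→33/100; 19/100+11/50→41/100; 13/50+33/100→59/100; 41/100+59/100→1. L = 233/100 ≈ 2.3300.
Efficiency = H/L = 2.2987/2.3300 = 98.7%.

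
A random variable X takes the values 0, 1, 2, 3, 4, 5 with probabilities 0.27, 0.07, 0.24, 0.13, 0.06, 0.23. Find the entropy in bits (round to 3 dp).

H = −Σ pᵢ log₂ pᵢ.
−0.27·log₂(0.27) = 0.5100
−0.07·log₂(0.07) = 0.2686
−0.24·log₂(0.24) = 0.4941
−0.13·log₂(0.13) = 0.3826
−0.06·log₂(0.06) = 0.2435
−0.23·log₂(0.23) = 0.4877
Sum ≈ 2.3866 → 2.387 bits.

2.387 bits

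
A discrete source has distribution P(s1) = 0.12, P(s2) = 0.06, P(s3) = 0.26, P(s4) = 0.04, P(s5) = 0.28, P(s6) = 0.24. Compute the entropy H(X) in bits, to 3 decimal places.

2.310 bits

H = −Σ pᵢ log₂ pᵢ.
−0.12·log₂(0.12) = 0.3671
−0.06·log₂(0.06) = 0.2435
−0.26·log₂(0.26) = 0.5053
−0.04·log₂(0.04) = 0.1858
−0.28·log₂(0.28) = 0.5142
−0.24·log₂(0.24) = 0.4941
Sum ≈ 2.3100 → 2.310 bits.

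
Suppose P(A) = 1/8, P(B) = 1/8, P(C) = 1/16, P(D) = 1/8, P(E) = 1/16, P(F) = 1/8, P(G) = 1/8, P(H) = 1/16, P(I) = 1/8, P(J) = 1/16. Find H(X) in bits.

3.25 bits

Each probability is a power of 1/2, so log₂(1/p) is an integer.
H = Σ p·log₂(1/p) = 1/8·3 + 1/8·3 + 1/16·4 + 1/8·3 + 1/16·4 + 1/8·3 + 1/8·3 + 1/16·4 + 1/8·3 + 1/16·4 = 3.25 bits.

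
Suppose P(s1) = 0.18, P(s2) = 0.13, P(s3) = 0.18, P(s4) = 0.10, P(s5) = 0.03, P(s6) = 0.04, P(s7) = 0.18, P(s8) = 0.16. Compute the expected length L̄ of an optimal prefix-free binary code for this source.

2.88 bits/symbol

Repeatedly combine the two least-probable nodes; the expected code length is the sum of the merged weights.
merge 3/100 + 1/25 → 7/100
merge 7/100 + 1/10 → 17/100
merge 13/100 + 4/25 → 29/100
merge 17/100 + 9/50 → 7/20
merge 9/50 + 9/50 → 9/25
merge 29/100 + 7/20 → 16/25
merge 9/25 + 16/25 → 1
L = 7/100 + 17/100 + 29/100 + 7/20 + 9/25 + 16/25 + 1 = 72/25 = 2.88 bits/symbol.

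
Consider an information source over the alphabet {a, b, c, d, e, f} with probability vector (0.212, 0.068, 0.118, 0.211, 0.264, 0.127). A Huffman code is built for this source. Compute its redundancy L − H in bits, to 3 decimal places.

Entropy H = −Σ p log₂ p ≈ 2.4609 bits.
Huffman merges: 17/250+59/500→93/500; 127/1000+93/500→313/1000; 211/1000+53/250→423/1000; 33/125+313/1000→577/1000; 423/1000+577/1000→1. L = 2499/1000 ≈ 2.4990.
L − H = 2.4990 − 2.4609 = 0.038 bits.

0.038 bits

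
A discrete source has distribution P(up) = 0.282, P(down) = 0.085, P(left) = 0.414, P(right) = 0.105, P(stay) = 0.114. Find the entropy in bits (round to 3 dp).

H = −Σ pᵢ log₂ pᵢ.
−0.282·log₂(0.282) = 0.5150
−0.085·log₂(0.085) = 0.3023
−0.414·log₂(0.414) = 0.5267
−0.105·log₂(0.105) = 0.3414
−0.114·log₂(0.114) = 0.3571
Sum ≈ 2.0426 → 2.043 bits.

2.043 bits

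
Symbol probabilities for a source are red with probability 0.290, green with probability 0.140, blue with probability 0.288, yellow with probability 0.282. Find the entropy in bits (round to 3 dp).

1.947 bits

H = −Σ pᵢ log₂ pᵢ.
−0.290·log₂(0.290) = 0.5179
−0.140·log₂(0.140) = 0.3971
−0.288·log₂(0.288) = 0.5172
−0.282·log₂(0.282) = 0.5150
Sum ≈ 1.9472 → 1.947 bits.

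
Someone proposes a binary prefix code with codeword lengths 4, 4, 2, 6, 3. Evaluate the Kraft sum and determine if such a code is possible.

With common denominator 2^6 = 64: Σ 2^(−ℓᵢ) = 4/64 + 4/64 + 16/64 + 1/64 + 8/64 = 33/64 = 0.515625.
Kraft's inequality requires Σ ≤ 1; here Σ = 0.515625 ≤ 1, so such a prefix code exists.

0.515625; yes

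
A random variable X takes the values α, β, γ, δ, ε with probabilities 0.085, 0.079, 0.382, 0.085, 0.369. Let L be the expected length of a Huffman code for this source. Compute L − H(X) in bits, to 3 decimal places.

Entropy H = −Σ p log₂ p ≈ 1.9550 bits.
Huffman merges: 79/1000+17/200→41/250; 17/200+41/250→249/1000; 249/1000+369/1000→309/500; 191/500+309/500→1. L = 2031/1000 ≈ 2.0310.
L − H = 2.0310 − 1.9550 = 0.076 bits.

0.076 bits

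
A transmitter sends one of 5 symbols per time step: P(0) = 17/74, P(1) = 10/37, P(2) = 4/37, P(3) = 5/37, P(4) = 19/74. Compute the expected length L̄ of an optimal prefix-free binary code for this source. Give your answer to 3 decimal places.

Repeatedly combine the two least-probable nodes; the expected code length is the sum of the merged weights.
merge 4/37 + 5/37 → 9/37
merge 17/74 + 9/37 → 35/74
merge 19/74 + 10/37 → 39/74
merge 35/74 + 39/74 → 1
L = 9/37 + 35/74 + 39/74 + 1 = 83/37 ≈ 2.243 bits/symbol.

2.243 bits/symbol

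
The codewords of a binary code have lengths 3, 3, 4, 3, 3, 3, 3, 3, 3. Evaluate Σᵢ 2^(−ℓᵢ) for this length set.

With common denominator 2^4 = 16: Σ 2^(−ℓᵢ) = 2/16 + 2/16 + 1/16 + 2/16 + 2/16 + 2/16 + 2/16 + 2/16 + 2/16 = 17/16 = 1.0625.

1.0625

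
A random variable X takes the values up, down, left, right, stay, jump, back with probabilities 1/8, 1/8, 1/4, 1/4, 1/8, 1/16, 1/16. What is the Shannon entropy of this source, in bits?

2.625 bits

Each probability is a power of 1/2, so log₂(1/p) is an integer.
H = Σ p·log₂(1/p) = 1/8·3 + 1/8·3 + 1/4·2 + 1/4·2 + 1/8·3 + 1/16·4 + 1/16·4 = 2.625 bits.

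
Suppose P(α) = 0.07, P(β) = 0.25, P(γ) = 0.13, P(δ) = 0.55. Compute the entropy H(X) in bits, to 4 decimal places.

H = −Σ pᵢ log₂ pᵢ.
−0.07·log₂(0.07) = 0.2686
−0.25·log₂(0.25) = 0.5000
−0.13·log₂(0.13) = 0.3826
−0.55·log₂(0.55) = 0.4744
Sum ≈ 1.6256 → 1.6256 bits.

1.6256 bits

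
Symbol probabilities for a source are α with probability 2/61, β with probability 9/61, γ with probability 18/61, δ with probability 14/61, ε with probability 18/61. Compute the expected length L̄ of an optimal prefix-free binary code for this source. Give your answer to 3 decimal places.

Repeatedly combine the two least-probable nodes; the expected code length is the sum of the merged weights.
merge 2/61 + 9/61 → 11/61
merge 11/61 + 14/61 → 25/61
merge 18/61 + 18/61 → 36/61
merge 25/61 + 36/61 → 1
L = 11/61 + 25/61 + 36/61 + 1 = 133/61 ≈ 2.180 bits/symbol.

2.180 bits/symbol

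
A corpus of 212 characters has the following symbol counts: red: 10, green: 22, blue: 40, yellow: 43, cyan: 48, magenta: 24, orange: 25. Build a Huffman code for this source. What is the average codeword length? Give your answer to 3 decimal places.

2.722 bits/symbol

Probabilities are the counts divided by 212.
Repeatedly combine the two least-probable nodes; the expected code length is the sum of the merged weights.
merge 5/106 + 11/106 → 8/53
merge 6/53 + 25/212 → 49/212
merge 8/53 + 10/53 → 18/53
merge 43/212 + 12/53 → 91/212
merge 49/212 + 18/53 → 121/212
merge 91/212 + 121/212 → 1
L = 8/53 + 49/212 + 18/53 + 91/212 + 121/212 + 1 = 577/212 ≈ 2.722 bits/symbol.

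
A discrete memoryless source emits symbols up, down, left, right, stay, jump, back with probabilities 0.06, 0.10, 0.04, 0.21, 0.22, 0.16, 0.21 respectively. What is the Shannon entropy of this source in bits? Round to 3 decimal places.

H = −Σ pᵢ log₂ pᵢ.
−0.06·log₂(0.06) = 0.2435
−0.10·log₂(0.10) = 0.3322
−0.04·log₂(0.04) = 0.1858
−0.21·log₂(0.21) = 0.4728
−0.22·log₂(0.22) = 0.4806
−0.16·log₂(0.16) = 0.4230
−0.21·log₂(0.21) = 0.4728
Sum ≈ 2.6107 → 2.611 bits.

2.611 bits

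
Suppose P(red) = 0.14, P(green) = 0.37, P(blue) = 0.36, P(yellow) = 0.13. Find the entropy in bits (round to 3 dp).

1.841 bits

H = −Σ pᵢ log₂ pᵢ.
−0.14·log₂(0.14) = 0.3971
−0.37·log₂(0.37) = 0.5307
−0.36·log₂(0.36) = 0.5306
−0.13·log₂(0.13) = 0.3826
Sum ≈ 1.8411 → 1.841 bits.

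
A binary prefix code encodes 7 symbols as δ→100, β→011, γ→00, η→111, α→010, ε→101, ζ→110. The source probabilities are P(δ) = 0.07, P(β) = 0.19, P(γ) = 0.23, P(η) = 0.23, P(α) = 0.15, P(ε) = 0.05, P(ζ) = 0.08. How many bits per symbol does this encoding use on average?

L̄ = Σ pᵢ·ℓᵢ = 0.07·3 + 0.19·3 + 0.23·2 + 0.23·3 + 0.15·3 + 0.05·3 + 0.08·3 = 2.77 bits/symbol.

2.77 bits/symbol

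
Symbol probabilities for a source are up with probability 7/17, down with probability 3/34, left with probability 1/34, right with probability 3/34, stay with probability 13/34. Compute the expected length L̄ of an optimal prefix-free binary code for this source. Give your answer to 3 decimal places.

Repeatedly combine the two least-probable nodes; the expected code length is the sum of the merged weights.
merge 1/34 + 3/34 → 2/17
merge 3/34 + 2/17 → 7/34
merge 7/34 + 13/34 → 10/17
merge 7/17 + 10/17 → 1
L = 2/17 + 7/34 + 10/17 + 1 = 65/34 ≈ 1.912 bits/symbol.

1.912 bits/symbol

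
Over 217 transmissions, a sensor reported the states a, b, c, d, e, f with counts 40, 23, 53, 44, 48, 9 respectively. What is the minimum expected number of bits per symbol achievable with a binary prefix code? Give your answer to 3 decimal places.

Probabilities are the counts divided by 217.
Repeatedly combine the two least-probable nodes; the expected code length is the sum of the merged weights.
merge 9/217 + 23/217 → 32/217
merge 32/217 + 40/217 → 72/217
merge 44/217 + 48/217 → 92/217
merge 53/217 + 72/217 → 125/217
merge 92/217 + 125/217 → 1
L = 32/217 + 72/217 + 92/217 + 125/217 + 1 = 538/217 ≈ 2.479 bits/symbol.

2.479 bits/symbol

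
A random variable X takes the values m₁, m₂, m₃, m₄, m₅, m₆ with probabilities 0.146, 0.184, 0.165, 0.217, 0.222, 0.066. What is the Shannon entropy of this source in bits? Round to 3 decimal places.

H = −Σ pᵢ log₂ pᵢ.
−0.146·log₂(0.146) = 0.4053
−0.184·log₂(0.184) = 0.4494
−0.165·log₂(0.165) = 0.4289
−0.217·log₂(0.217) = 0.4783
−0.222·log₂(0.222) = 0.4820
−0.066·log₂(0.066) = 0.2588
Sum ≈ 2.5027 → 2.503 bits.

2.503 bits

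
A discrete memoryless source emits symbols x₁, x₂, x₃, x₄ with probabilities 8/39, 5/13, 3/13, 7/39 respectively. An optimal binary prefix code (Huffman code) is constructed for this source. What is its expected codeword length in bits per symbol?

Repeatedly combine the two least-probable nodes; the expected code length is the sum of the merged weights.
merge 7/39 + 8/39 → 5/13
merge 3/13 + 5/13 → 8/13
merge 5/13 + 8/13 → 1
L = 5/13 + 8/13 + 1 = 2 bits/symbol.

2 bits/symbol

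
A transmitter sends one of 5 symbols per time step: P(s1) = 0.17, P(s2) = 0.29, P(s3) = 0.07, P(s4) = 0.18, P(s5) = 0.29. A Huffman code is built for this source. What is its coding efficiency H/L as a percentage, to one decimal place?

97.5%

Entropy H = −Σ p log₂ p ≈ 2.1843 bits.
Huffman merges: 7/100+17/100→6/25; 9/50+6/25→21/50; 29/100+29/100→29/50; 21/50+29/50→1. L = 56/25 ≈ 2.2400.
Efficiency = H/L = 2.1843/2.2400 = 97.5%.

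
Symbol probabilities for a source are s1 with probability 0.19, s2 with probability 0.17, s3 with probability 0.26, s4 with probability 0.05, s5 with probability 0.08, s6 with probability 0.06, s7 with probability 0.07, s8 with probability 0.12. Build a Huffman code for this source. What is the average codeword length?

Repeatedly combine the two least-probable nodes; the expected code length is the sum of the merged weights.
merge 1/20 + 3/50 → 11/100
merge 7/100 + 2/25 → 3/20
merge 11/100 + 3/25 → 23/100
merge 3/20 + 17/100 → 8/25
merge 19/100 + 23/100 → 21/50
merge 13/50 + 8/25 → 29/50
merge 21/50 + 29/50 → 1
L = 11/100 + 3/20 + 23/100 + 8/25 + 21/50 + 29/50 + 1 = 281/100 = 2.81 bits/symbol.

2.81 bits/symbol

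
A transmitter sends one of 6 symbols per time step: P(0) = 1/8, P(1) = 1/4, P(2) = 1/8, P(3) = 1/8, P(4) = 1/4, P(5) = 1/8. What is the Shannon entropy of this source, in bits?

Each probability is a power of 1/2, so log₂(1/p) is an integer.
H = Σ p·log₂(1/p) = 1/8·3 + 1/4·2 + 1/8·3 + 1/8·3 + 1/4·2 + 1/8·3 = 2.5 bits.

2.5 bits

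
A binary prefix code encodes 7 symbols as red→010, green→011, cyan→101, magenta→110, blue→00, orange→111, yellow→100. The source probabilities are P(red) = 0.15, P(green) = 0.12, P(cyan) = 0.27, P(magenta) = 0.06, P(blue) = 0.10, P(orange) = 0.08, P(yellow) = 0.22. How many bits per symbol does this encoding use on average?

2.9 bits/symbol

L̄ = Σ pᵢ·ℓᵢ = 0.15·3 + 0.12·3 + 0.27·3 + 0.06·3 + 0.10·2 + 0.08·3 + 0.22·3 = 2.9 bits/symbol.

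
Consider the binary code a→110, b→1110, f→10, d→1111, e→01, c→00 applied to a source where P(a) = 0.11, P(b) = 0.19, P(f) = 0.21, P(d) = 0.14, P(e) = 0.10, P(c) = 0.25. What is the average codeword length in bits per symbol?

L̄ = Σ pᵢ·ℓᵢ = 0.11·3 + 0.19·4 + 0.21·2 + 0.14·4 + 0.10·2 + 0.25·2 = 2.77 bits/symbol.

2.77 bits/symbol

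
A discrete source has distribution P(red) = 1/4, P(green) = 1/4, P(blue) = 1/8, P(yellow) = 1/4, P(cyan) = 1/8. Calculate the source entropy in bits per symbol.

Each probability is a power of 1/2, so log₂(1/p) is an integer.
H = Σ p·log₂(1/p) = 1/4·2 + 1/4·2 + 1/8·3 + 1/4·2 + 1/8·3 = 2.25 bits.

2.25 bits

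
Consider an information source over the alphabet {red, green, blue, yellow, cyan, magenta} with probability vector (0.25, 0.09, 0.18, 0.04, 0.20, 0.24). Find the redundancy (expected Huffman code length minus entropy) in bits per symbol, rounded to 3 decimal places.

0.038 bits

Entropy H = −Σ p log₂ p ≈ 2.4022 bits.
Huffman merges: 1/25+9/100→13/100; 13/100+9/50→31/100; 1/5+6/25→11/25; 1/4+31/100→14/25; 11/25+14/25→1. L = 61/25 ≈ 2.4400.
L − H = 2.4400 − 2.4022 = 0.038 bits.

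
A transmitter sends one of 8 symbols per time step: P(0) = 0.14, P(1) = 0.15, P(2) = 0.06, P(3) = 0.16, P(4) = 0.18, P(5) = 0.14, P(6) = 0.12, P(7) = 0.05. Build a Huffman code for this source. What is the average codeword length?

2.93 bits/symbol

Repeatedly combine the two least-probable nodes; the expected code length is the sum of the merged weights.
merge 1/20 + 3/50 → 11/100
merge 11/100 + 3/25 → 23/100
merge 7/50 + 7/50 → 7/25
merge 3/20 + 4/25 → 31/100
merge 9/50 + 23/100 → 41/100
merge 7/25 + 31/100 → 59/100
merge 41/100 + 59/100 → 1
L = 11/100 + 23/100 + 7/25 + 31/100 + 41/100 + 59/100 + 1 = 293/100 = 2.93 bits/symbol.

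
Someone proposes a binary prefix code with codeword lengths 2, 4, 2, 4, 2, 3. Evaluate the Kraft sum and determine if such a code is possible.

With common denominator 2^4 = 16: Σ 2^(−ℓᵢ) = 4/16 + 1/16 + 4/16 + 1/16 + 4/16 + 2/16 = 16/16 = 1.
Kraft's inequality requires Σ ≤ 1; here Σ = 1 ≤ 1, so such a prefix code exists.

1; yes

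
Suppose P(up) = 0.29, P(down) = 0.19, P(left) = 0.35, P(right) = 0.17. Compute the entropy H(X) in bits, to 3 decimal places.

1.938 bits

H = −Σ pᵢ log₂ pᵢ.
−0.29·log₂(0.29) = 0.5179
−0.19·log₂(0.19) = 0.4552
−0.35·log₂(0.35) = 0.5301
−0.17·log₂(0.17) = 0.4346
Sum ≈ 1.9378 → 1.938 bits.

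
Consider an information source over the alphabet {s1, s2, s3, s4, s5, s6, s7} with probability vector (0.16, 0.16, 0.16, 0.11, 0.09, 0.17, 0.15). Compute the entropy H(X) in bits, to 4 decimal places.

2.7771 bits

H = −Σ pᵢ log₂ pᵢ.
−0.16·log₂(0.16) = 0.4230
−0.16·log₂(0.16) = 0.4230
−0.16·log₂(0.16) = 0.4230
−0.11·log₂(0.11) = 0.3503
−0.09·log₂(0.09) = 0.3127
−0.17·log₂(0.17) = 0.4346
−0.15·log₂(0.15) = 0.4105
Sum ≈ 2.7771 → 2.7771 bits.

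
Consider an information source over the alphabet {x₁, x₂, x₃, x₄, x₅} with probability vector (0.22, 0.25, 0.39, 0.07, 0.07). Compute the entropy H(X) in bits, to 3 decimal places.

H = −Σ pᵢ log₂ pᵢ.
−0.22·log₂(0.22) = 0.4806
−0.25·log₂(0.25) = 0.5000
−0.39·log₂(0.39) = 0.5298
−0.07·log₂(0.07) = 0.2686
−0.07·log₂(0.07) = 0.2686
Sum ≈ 2.0475 → 2.047 bits.

2.047 bits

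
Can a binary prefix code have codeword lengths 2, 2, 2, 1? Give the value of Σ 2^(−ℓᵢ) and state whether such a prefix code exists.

With common denominator 2^2 = 4: Σ 2^(−ℓᵢ) = 1/4 + 1/4 + 1/4 + 2/4 = 5/4 = 1.25.
Kraft's inequality requires Σ ≤ 1; here Σ = 1.25 > 1, so no such prefix code exists.

1.25; no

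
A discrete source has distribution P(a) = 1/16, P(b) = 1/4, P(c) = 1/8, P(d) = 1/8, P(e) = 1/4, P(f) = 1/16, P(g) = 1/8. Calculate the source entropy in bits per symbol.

2.625 bits

Each probability is a power of 1/2, so log₂(1/p) is an integer.
H = Σ p·log₂(1/p) = 1/16·4 + 1/4·2 + 1/8·3 + 1/8·3 + 1/4·2 + 1/16·4 + 1/8·3 = 2.625 bits.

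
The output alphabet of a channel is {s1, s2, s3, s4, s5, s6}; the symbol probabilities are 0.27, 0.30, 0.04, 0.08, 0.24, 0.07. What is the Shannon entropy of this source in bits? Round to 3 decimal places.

2.271 bits

H = −Σ pᵢ log₂ pᵢ.
−0.27·log₂(0.27) = 0.5100
−0.30·log₂(0.30) = 0.5211
−0.04·log₂(0.04) = 0.1858
−0.08·log₂(0.08) = 0.2915
−0.24·log₂(0.24) = 0.4941
−0.07·log₂(0.07) = 0.2686
Sum ≈ 2.2711 → 2.271 bits.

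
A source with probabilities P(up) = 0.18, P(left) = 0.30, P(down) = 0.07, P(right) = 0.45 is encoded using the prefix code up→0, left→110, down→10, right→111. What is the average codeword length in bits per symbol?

L̄ = Σ pᵢ·ℓᵢ = 0.18·1 + 0.30·3 + 0.07·2 + 0.45·3 = 2.57 bits/symbol.

2.57 bits/symbol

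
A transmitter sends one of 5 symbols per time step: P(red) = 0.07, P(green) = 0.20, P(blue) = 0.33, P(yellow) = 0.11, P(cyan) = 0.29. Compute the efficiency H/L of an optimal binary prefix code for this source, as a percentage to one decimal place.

Entropy H = −Σ p log₂ p ≈ 2.1290 bits.
Huffman merges: 7/100+11/100→9/50; 9/50+1/5→19/50; 29/100+33/100→31/50; 19/50+31/50→1. L = 109/50 ≈ 2.1800.
Efficiency = H/L = 2.1290/2.1800 = 97.7%.

97.7%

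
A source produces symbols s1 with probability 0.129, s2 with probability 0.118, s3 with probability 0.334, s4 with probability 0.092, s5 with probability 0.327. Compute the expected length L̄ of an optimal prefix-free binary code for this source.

Repeatedly combine the two least-probable nodes; the expected code length is the sum of the merged weights.
merge 23/250 + 59/500 → 21/100
merge 129/1000 + 21/100 → 339/1000
merge 327/1000 + 167/500 → 661/1000
merge 339/1000 + 661/1000 → 1
L = 21/100 + 339/1000 + 661/1000 + 1 = 221/100 = 2.21 bits/symbol.

2.21 bits/symbol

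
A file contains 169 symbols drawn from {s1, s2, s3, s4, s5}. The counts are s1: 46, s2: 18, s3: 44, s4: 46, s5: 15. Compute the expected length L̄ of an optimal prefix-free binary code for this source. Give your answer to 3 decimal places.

Probabilities are the counts divided by 169.
Repeatedly combine the two least-probable nodes; the expected code length is the sum of the merged weights.
merge 15/169 + 18/169 → 33/169
merge 33/169 + 44/169 → 77/169
merge 46/169 + 46/169 → 92/169
merge 77/169 + 92/169 → 1
L = 33/169 + 77/169 + 92/169 + 1 = 371/169 ≈ 2.195 bits/symbol.

2.195 bits/symbol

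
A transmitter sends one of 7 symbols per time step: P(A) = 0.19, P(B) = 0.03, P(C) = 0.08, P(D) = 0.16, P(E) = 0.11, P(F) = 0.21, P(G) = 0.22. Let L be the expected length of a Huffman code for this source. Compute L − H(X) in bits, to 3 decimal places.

0.055 bits

Entropy H = −Σ p log₂ p ≈ 2.6252 bits.
Huffman merges: 3/100+2/25→11/100; 11/100+11/100→11/50; 4/25+19/100→7/20; 21/100+11/50→43/100; 11/50+7/20→57/100; 43/100+57/100→1. L = 67/25 ≈ 2.6800.
L − H = 2.6800 − 2.6252 = 0.055 bits.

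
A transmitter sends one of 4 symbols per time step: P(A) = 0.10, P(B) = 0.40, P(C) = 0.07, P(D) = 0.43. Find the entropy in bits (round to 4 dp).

1.6531 bits

H = −Σ pᵢ log₂ pᵢ.
−0.10·log₂(0.10) = 0.3322
−0.40·log₂(0.40) = 0.5288
−0.07·log₂(0.07) = 0.2686
−0.43·log₂(0.43) = 0.5236
Sum ≈ 1.6531 → 1.6531 bits.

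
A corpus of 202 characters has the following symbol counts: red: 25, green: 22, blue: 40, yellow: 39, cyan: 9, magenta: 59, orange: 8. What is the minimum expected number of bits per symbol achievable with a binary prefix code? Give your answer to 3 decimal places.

Probabilities are the counts divided by 202.
Repeatedly combine the two least-probable nodes; the expected code length is the sum of the merged weights.
merge 4/101 + 9/202 → 17/202
merge 17/202 + 11/101 → 39/202
merge 25/202 + 39/202 → 32/101
merge 39/202 + 20/101 → 79/202
merge 59/202 + 32/101 → 123/202
merge 79/202 + 123/202 → 1
L = 17/202 + 39/202 + 32/101 + 79/202 + 123/202 + 1 = 262/101 ≈ 2.594 bits/symbol.

2.594 bits/symbol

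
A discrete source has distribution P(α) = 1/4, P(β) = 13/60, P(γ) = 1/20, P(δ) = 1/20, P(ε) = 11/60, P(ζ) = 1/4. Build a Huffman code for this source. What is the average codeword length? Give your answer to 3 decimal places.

Repeatedly combine the two least-probable nodes; the expected code length is the sum of the merged weights.
merge 1/20 + 1/20 → 1/10
merge 1/10 + 11/60 → 17/60
merge 13/60 + 1/4 → 7/15
merge 1/4 + 17/60 → 8/15
merge 7/15 + 8/15 → 1
L = 1/10 + 17/60 + 7/15 + 8/15 + 1 = 143/60 ≈ 2.383 bits/symbol.

2.383 bits/symbol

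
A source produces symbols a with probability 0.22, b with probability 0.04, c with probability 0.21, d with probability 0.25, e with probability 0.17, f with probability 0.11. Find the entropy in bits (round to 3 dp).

2.424 bits

H = −Σ pᵢ log₂ pᵢ.
−0.22·log₂(0.22) = 0.4806
−0.04·log₂(0.04) = 0.1858
−0.21·log₂(0.21) = 0.4728
−0.25·log₂(0.25) = 0.5000
−0.17·log₂(0.17) = 0.4346
−0.11·log₂(0.11) = 0.3503
Sum ≈ 2.4240 → 2.424 bits.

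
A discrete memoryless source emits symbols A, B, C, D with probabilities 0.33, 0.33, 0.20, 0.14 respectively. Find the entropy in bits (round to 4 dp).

1.9171 bits

H = −Σ pᵢ log₂ pᵢ.
−0.33·log₂(0.33) = 0.5278
−0.33·log₂(0.33) = 0.5278
−0.20·log₂(0.20) = 0.4644
−0.14·log₂(0.14) = 0.3971
Sum ≈ 1.9171 → 1.9171 bits.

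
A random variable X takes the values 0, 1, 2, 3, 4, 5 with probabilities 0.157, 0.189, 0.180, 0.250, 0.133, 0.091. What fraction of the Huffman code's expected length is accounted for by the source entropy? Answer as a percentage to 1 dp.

Entropy H = −Σ p log₂ p ≈ 2.5207 bits.
Huffman merges: 91/1000+133/1000→28/125; 157/1000+9/50→337/1000; 189/1000+28/125→413/1000; 1/4+337/1000→587/1000; 413/1000+587/1000→1. L = 2561/1000 ≈ 2.5610.
Efficiency = H/L = 2.5207/2.5610 = 98.4%.

98.4%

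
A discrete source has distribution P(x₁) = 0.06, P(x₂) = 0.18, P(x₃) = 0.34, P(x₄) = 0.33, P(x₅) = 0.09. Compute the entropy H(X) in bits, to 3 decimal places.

2.058 bits

H = −Σ pᵢ log₂ pᵢ.
−0.06·log₂(0.06) = 0.2435
−0.18·log₂(0.18) = 0.4453
−0.34·log₂(0.34) = 0.5292
−0.33·log₂(0.33) = 0.5278
−0.09·log₂(0.09) = 0.3127
Sum ≈ 2.0585 → 2.058 bits.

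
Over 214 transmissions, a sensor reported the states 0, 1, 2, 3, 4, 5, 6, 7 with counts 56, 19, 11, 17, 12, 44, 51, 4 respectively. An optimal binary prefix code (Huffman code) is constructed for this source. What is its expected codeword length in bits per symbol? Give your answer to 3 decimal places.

2.659 bits/symbol

Probabilities are the counts divided by 214.
Repeatedly combine the two least-probable nodes; the expected code length is the sum of the merged weights.
merge 2/107 + 11/214 → 15/214
merge 6/107 + 15/214 → 27/214
merge 17/214 + 19/214 → 18/107
merge 27/214 + 18/107 → 63/214
merge 22/107 + 51/214 → 95/214
merge 28/107 + 63/214 → 119/214
merge 95/214 + 119/214 → 1
L = 15/214 + 27/214 + 18/107 + 63/214 + 95/214 + 119/214 + 1 = 569/214 ≈ 2.659 bits/symbol.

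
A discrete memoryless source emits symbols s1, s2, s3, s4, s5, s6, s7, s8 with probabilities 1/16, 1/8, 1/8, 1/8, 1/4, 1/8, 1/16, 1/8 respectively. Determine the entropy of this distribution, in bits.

2.875 bits

Each probability is a power of 1/2, so log₂(1/p) is an integer.
H = Σ p·log₂(1/p) = 1/16·4 + 1/8·3 + 1/8·3 + 1/8·3 + 1/4·2 + 1/8·3 + 1/16·4 + 1/8·3 = 2.875 bits.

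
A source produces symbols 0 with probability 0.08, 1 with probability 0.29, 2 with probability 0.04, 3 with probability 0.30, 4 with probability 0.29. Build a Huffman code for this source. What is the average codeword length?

2.12 bits/symbol

Repeatedly combine the two least-probable nodes; the expected code length is the sum of the merged weights.
merge 1/25 + 2/25 → 3/25
merge 3/25 + 29/100 → 41/100
merge 29/100 + 3/10 → 59/100
merge 41/100 + 59/100 → 1
L = 3/25 + 41/100 + 59/100 + 1 = 53/25 = 2.12 bits/symbol.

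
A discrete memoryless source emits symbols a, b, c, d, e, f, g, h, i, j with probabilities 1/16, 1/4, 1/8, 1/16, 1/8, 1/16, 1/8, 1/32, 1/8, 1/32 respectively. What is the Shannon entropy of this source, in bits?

3.0625 bits

Each probability is a power of 1/2, so log₂(1/p) is an integer.
H = Σ p·log₂(1/p) = 1/16·4 + 1/4·2 + 1/8·3 + 1/16·4 + 1/8·3 + 1/16·4 + 1/8·3 + 1/32·5 + 1/8·3 + 1/32·5 = 3.0625 bits.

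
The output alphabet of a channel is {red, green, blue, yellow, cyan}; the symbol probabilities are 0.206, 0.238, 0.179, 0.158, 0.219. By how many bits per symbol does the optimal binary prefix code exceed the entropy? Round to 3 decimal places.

0.030 bits

Entropy H = −Σ p log₂ p ≈ 2.3071 bits.
Huffman merges: 79/500+179/1000→337/1000; 103/500+219/1000→17/40; 119/500+337/1000→23/40; 17/40+23/40→1. L = 2337/1000 ≈ 2.3370.
L − H = 2.3370 − 2.3071 = 0.030 bits.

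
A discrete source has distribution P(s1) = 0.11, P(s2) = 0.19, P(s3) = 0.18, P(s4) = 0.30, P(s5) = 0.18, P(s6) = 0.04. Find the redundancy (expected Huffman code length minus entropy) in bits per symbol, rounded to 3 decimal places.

0.077 bits

Entropy H = −Σ p log₂ p ≈ 2.4030 bits.
Huffman merges: 1/25+11/100→3/20; 3/20+9/50→33/100; 9/50+19/100→37/100; 3/10+33/100→63/100; 37/100+63/100→1. L = 62/25 ≈ 2.4800.
L − H = 2.4800 − 2.4030 = 0.077 bits.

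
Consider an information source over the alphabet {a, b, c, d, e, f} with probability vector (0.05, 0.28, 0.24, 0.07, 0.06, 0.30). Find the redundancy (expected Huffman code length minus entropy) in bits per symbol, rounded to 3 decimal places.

Entropy H = −Σ p log₂ p ≈ 2.2576 bits.
Huffman merges: 1/20+3/50→11/100; 7/100+11/100→9/50; 9/50+6/25→21/50; 7/25+3/10→29/50; 21/50+29/50→1. L = 229/100 ≈ 2.2900.
L − H = 2.2900 − 2.2576 = 0.032 bits.

0.032 bits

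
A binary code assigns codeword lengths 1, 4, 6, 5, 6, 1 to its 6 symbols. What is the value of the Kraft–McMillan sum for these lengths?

1.125

With common denominator 2^6 = 64: Σ 2^(−ℓᵢ) = 32/64 + 4/64 + 1/64 + 2/64 + 1/64 + 32/64 = 72/64 = 1.125.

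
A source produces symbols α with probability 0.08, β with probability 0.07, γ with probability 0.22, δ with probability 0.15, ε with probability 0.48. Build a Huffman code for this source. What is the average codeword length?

Repeatedly combine the two least-probable nodes; the expected code length is the sum of the merged weights.
merge 7/100 + 2/25 → 3/20
merge 3/20 + 3/20 → 3/10
merge 11/50 + 3/10 → 13/25
merge 12/25 + 13/25 → 1
L = 3/20 + 3/10 + 13/25 + 1 = 197/100 = 1.97 bits/symbol.

1.97 bits/symbol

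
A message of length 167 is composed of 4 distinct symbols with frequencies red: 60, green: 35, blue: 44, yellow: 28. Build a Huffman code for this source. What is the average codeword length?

2 bits/symbol

Probabilities are the counts divided by 167.
Repeatedly combine the two least-probable nodes; the expected code length is the sum of the merged weights.
merge 28/167 + 35/167 → 63/167
merge 44/167 + 60/167 → 104/167
merge 63/167 + 104/167 → 1
L = 63/167 + 104/167 + 1 = 2 bits/symbol.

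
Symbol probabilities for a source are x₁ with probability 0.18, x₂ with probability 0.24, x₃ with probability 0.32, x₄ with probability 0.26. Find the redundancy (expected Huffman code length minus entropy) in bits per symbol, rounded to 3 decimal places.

0.029 bits

Entropy H = −Σ p log₂ p ≈ 1.9708 bits.
Huffman merges: 9/50+6/25→21/50; 13/50+8/25→29/50; 21/50+29/50→1. L = 2 ≈ 2.0000.
L − H = 2.0000 − 1.9708 = 0.029 bits.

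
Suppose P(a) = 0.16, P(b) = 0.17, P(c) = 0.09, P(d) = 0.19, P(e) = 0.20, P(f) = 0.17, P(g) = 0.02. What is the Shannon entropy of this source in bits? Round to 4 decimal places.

2.6373 bits

H = −Σ pᵢ log₂ pᵢ.
−0.16·log₂(0.16) = 0.4230
−0.17·log₂(0.17) = 0.4346
−0.09·log₂(0.09) = 0.3127
−0.19·log₂(0.19) = 0.4552
−0.20·log₂(0.20) = 0.4644
−0.17·log₂(0.17) = 0.4346
−0.02·log₂(0.02) = 0.1129
Sum ≈ 2.6373 → 2.6373 bits.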